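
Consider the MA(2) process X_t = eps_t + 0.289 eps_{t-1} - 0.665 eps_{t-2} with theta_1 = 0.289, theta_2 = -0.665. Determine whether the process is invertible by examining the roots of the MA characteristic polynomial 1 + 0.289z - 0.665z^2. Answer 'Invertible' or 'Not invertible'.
\text{Invertible}

The MA(q) characteristic polynomial is P(z) = 1 + 0.289z - 0.665z^2.
Invertibility requires all roots to lie outside the unit circle, i.e. |z| > 1 for every root.
Set 1 + (0.289) z + (-0.665) z^2 = 0, i.e. a z^2 + b z + c = 0 with a = -0.665, b = 0.289, c = 1.
Discriminant D = b^2 - 4ac = (0.289)^2 - 4*(-0.665)*1 = 0.083521 - (-2.66) = 2.743521.
D >= 0, so the roots are real: z = (-b +/- sqrt(D)) / (2a) = (-0.289 +/- 1.656358) / (-1.33).
  z_1 = (-0.289 + 1.656358) / (-1.33) = -1.0281,   |z_1| = 1.0281.
  z_2 = (-0.289 - 1.656358) / (-1.33) = 1.4627,   |z_2| = 1.4627.
Moduli of all roots: 1.0281, 1.4627.
All moduli strictly greater than 1? Yes.
Verdict: Invertible.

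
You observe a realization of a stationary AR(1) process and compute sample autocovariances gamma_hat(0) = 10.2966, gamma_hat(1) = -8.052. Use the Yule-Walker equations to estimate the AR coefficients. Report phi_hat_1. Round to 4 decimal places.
\hat\phi_{1} = -0.7820

The Yule-Walker equations for an AR(p) process read, in matrix form,
  Gamma_p phi = r_p,   with   (Gamma_p)_{ij} = gamma(|i - j|),
                       (r_p)_i = gamma(i),   i,j = 1..p.
Substitute the sample gammas (Toeplitz matrix and right-hand side of size 1):
  Gamma_p = [[10.2966]]
  r_p     = [-8.052]
With p = 1 this is the single equation gamma(0) phi_1 = gamma(1):
  phi_hat_1 = gamma(1) / gamma(0) = -8.052 / 10.2966 = -0.7820.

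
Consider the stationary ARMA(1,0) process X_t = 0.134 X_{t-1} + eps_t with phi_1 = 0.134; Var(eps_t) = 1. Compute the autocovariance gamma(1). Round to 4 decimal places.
\gamma(1) = 0.1365

Multiply the model equation by X_{t-k} and take expectations. With theta_0 = psi_0 = 1 and psi_j the MA(infinity) weights, this gives
  gamma(k) - sum_i phi_i gamma(k-i) = c_k,
  c_k = sigma^2 * sum_{j=k..q} theta_j psi_{j-k}   (c_k = 0 for k > q),
using gamma(-m) = gamma(m).
Pure AR (q = 0): c_0 = sigma^2 = 1, c_k = 0 for k >= 1.
Equations for k = 0 and k = 1 (AR order 1):
  gamma(0) = phi_1 gamma(1) + c_0
  gamma(1) = phi_1 gamma(0) + c_1
Substituting the second into the first: gamma(0) (1 - phi_1^2) = c_0 + phi_1 c_1, so
  gamma(0) = c_0 / (1 - phi_1^2) = 1 / (1 - (0.134)^2) = 1 / 0.982044 = 1.018284.
  gamma(1) = phi_1 gamma(0) = (0.134)(1.018284) = 0.13645.
Therefore gamma(1) = 0.1365 (to 4 decimal places).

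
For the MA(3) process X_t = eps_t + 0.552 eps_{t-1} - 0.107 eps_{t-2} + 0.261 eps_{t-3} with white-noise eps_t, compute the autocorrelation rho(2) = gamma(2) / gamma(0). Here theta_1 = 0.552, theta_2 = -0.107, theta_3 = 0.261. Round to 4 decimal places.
\rho(2) = 0.0268

For an MA(q) process with theta_0 = 1, the autocovariance is
  gamma(k) = sigma^2 * sum_{i=0..q-k} theta_i * theta_{i+k},
and rho(k) = gamma(k) / gamma(0). Sigma^2 cancels.
  numerator   = (1)*(-0.107) + (0.552)*(0.261) = 0.037072.
  denominator = (1)^2 + (0.552)^2 + (-0.107)^2 + (0.261)^2 = 1.384274.
  rho(2) = 0.037072 / 1.384274 = 0.0268.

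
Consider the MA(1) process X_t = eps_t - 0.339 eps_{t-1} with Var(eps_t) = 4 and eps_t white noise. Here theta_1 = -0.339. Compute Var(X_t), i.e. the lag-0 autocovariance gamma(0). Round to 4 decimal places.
\gamma(0) = 4.4597

For an MA(q) process X_t = eps_t + sum_i theta_i eps_{t-i} with
Var(eps_t) = sigma^2, the variance is
  gamma(0) = sigma^2 * (1 + sum_i theta_i^2).
  sum_i theta_i^2 = (-0.339)^2 = 0.114921.
  gamma(0) = 4 * (1 + 0.114921) = 4 * 1.114921 = 4.459684, which rounds to 4.4597.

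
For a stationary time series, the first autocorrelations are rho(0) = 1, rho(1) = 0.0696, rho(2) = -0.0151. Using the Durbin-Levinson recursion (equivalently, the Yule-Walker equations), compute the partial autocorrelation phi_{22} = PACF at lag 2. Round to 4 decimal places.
\phi_{22} = -0.0200

The PACF at lag k is phi_{kk}, the last component of the solution
to the Yule-Walker system G_k phi = r_k where
  (G_k)_{ij} = rho(|i - j|), (r_k)_i = rho(i), i,j = 1..k.
Equivalently, Durbin-Levinson gives phi_{kk} iteratively:
  phi_{11} = rho(1)
  phi_{kk} = [rho(k) - sum_{j=1..k-1} phi_{k-1,j} rho(k-j)]
            / [1 - sum_{j=1..k-1} phi_{k-1,j} rho(j)],
  phi_{k,j} = phi_{k-1,j} - phi_{kk} phi_{k-1,k-j},  j = 1..k-1.
Step k = 1:
  phi_11 = rho(1) = 0.0696.
Step k = 2:
  phi_22 = [rho(2) - phi_11 rho(1)] / [1 - phi_11 rho(1)] = [-0.0151 - (0.0696)(0.0696)] / [1 - (0.0696)(0.0696)]
         = -0.01994416 / 0.99515584 = -0.02.
Therefore phi_{22} = -0.0200.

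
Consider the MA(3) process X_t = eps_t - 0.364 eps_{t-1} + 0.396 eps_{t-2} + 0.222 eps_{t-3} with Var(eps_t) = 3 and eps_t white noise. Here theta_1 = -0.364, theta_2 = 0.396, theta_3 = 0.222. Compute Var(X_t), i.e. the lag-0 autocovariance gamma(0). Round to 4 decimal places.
\gamma(0) = 4.0158

For an MA(q) process X_t = eps_t + sum_i theta_i eps_{t-i} with
Var(eps_t) = sigma^2, the variance is
  gamma(0) = sigma^2 * (1 + sum_i theta_i^2).
  sum_i theta_i^2 = (-0.364)^2 + (0.396)^2 + (0.222)^2 = 0.132496 + 0.156816 + 0.049284 = 0.338596.
  gamma(0) = 3 * (1 + 0.338596) = 3 * 1.338596 = 4.015788, which rounds to 4.0158.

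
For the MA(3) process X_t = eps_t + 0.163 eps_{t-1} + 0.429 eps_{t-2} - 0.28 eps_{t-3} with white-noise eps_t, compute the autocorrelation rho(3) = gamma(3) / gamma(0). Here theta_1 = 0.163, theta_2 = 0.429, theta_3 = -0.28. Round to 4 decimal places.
\rho(3) = -0.2172

For an MA(q) process with theta_0 = 1, the autocovariance is
  gamma(k) = sigma^2 * sum_{i=0..q-k} theta_i * theta_{i+k},
and rho(k) = gamma(k) / gamma(0). Sigma^2 cancels.
  numerator   = (1)*(-0.28) = -0.28.
  denominator = (1)^2 + (0.163)^2 + (0.429)^2 + (-0.28)^2 = 1.28901.
  rho(3) = -0.28 / 1.28901 = -0.2172.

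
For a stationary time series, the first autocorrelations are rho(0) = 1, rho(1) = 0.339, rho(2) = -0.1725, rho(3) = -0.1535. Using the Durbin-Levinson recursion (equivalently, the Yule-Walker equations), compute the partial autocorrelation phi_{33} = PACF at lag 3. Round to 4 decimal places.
\phi_{33} = 0.0430

The PACF at lag k is phi_{kk}, the last component of the solution
to the Yule-Walker system G_k phi = r_k where
  (G_k)_{ij} = rho(|i - j|), (r_k)_i = rho(i), i,j = 1..k.
Equivalently, Durbin-Levinson gives phi_{kk} iteratively:
  phi_{11} = rho(1)
  phi_{kk} = [rho(k) - sum_{j=1..k-1} phi_{k-1,j} rho(k-j)]
            / [1 - sum_{j=1..k-1} phi_{k-1,j} rho(j)],
  phi_{k,j} = phi_{k-1,j} - phi_{kk} phi_{k-1,k-j},  j = 1..k-1.
Step k = 1:
  phi_11 = rho(1) = 0.339.
Step k = 2:
  phi_22 = [rho(2) - phi_11 rho(1)] / [1 - phi_11 rho(1)] = [-0.1725 - (0.339)(0.339)] / [1 - (0.339)(0.339)]
         = -0.287421 / 0.885079 = -0.324741.
  Update: phi_21 = phi_11 - phi_22 phi_11 = 0.339 - (-0.324741)(0.339) = 0.449087.
Step k = 3:
  phi_33 = [rho(3) - phi_21 rho(2) - phi_22 rho(1)] / [1 - phi_21 rho(1) - phi_22 rho(2)]
    numerator   = -0.1535 - (0.449087)(-0.1725) - (-0.324741)(0.339) = 0.03405454
    denominator = 1 - (0.449087)(0.339) - (-0.324741)(-0.1725) = 0.79174176
  phi_33 = 0.03405454 / 0.79174176 = 0.043.
Therefore phi_{33} = 0.0430.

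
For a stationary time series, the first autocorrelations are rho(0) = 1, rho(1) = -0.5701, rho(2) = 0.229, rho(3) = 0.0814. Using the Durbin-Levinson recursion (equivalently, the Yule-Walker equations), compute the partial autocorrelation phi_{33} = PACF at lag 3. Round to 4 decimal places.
\phi_{33} = 0.2260

The PACF at lag k is phi_{kk}, the last component of the solution
to the Yule-Walker system G_k phi = r_k where
  (G_k)_{ij} = rho(|i - j|), (r_k)_i = rho(i), i,j = 1..k.
Equivalently, Durbin-Levinson gives phi_{kk} iteratively:
  phi_{11} = rho(1)
  phi_{kk} = [rho(k) - sum_{j=1..k-1} phi_{k-1,j} rho(k-j)]
            / [1 - sum_{j=1..k-1} phi_{k-1,j} rho(j)],
  phi_{k,j} = phi_{k-1,j} - phi_{kk} phi_{k-1,k-j},  j = 1..k-1.
Step k = 1:
  phi_11 = rho(1) = -0.5701.
Step k = 2:
  phi_22 = [rho(2) - phi_11 rho(1)] / [1 - phi_11 rho(1)] = [0.229 - (-0.5701)(-0.5701)] / [1 - (-0.5701)(-0.5701)]
         = -0.09601401 / 0.67498599 = -0.142246.
  Update: phi_21 = phi_11 - phi_22 phi_11 = -0.5701 - (-0.142246)(-0.5701) = -0.651194.
Step k = 3:
  phi_33 = [rho(3) - phi_21 rho(2) - phi_22 rho(1)] / [1 - phi_21 rho(1) - phi_22 rho(2)]
    numerator   = 0.0814 - (-0.651194)(0.229) - (-0.142246)(-0.5701) = 0.14942911
    denominator = 1 - (-0.651194)(-0.5701) - (-0.142246)(0.229) = 0.66132839
  phi_33 = 0.14942911 / 0.66132839 = 0.226.
Therefore phi_{33} = 0.2260.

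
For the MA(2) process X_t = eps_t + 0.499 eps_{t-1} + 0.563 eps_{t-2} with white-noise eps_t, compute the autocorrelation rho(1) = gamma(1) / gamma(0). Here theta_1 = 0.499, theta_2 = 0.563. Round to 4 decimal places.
\rho(1) = 0.4981

For an MA(q) process with theta_0 = 1, the autocovariance is
  gamma(k) = sigma^2 * sum_{i=0..q-k} theta_i * theta_{i+k},
and rho(k) = gamma(k) / gamma(0). Sigma^2 cancels.
  numerator   = (1)*(0.499) + (0.499)*(0.563) = 0.779937.
  denominator = (1)^2 + (0.499)^2 + (0.563)^2 = 1.56597.
  rho(1) = 0.779937 / 1.56597 = 0.4981.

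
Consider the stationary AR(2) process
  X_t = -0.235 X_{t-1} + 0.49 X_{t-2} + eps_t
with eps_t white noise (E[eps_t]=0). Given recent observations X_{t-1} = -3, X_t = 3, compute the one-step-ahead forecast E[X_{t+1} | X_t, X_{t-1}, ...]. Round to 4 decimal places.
E[X_{t+1} \mid \mathcal F_t] = -2.1750

For an AR(p) model X_t = c + sum_i phi_i X_{t-i} + eps_t, the
one-step-ahead conditional mean is
  E[X_{t+1} | X_t, ...] = c + sum_i phi_i X_{t+1-i}.
Substitute known values:
  E[X_{t+1} | ...] = (-0.235) * (3) + (0.49) * (-3)
                   = -2.1750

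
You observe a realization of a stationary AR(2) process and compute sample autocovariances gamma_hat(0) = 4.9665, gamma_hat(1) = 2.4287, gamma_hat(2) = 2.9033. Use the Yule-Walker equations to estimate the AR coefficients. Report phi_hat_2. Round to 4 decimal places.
\hat\phi_{2} = 0.4540

The Yule-Walker equations for an AR(p) process read, in matrix form,
  Gamma_p phi = r_p,   with   (Gamma_p)_{ij} = gamma(|i - j|),
                       (r_p)_i = gamma(i),   i,j = 1..p.
Substitute the sample gammas (Toeplitz matrix and right-hand side of size 2):
  Gamma_p = [[4.9665, 2.4287], [2.4287, 4.9665]]
  r_p     = [2.4287, 2.9033]
Written out:
  4.9665 phi_1 + 2.4287 phi_2 = 2.4287
  2.4287 phi_1 + 4.9665 phi_2 = 2.9033
Solve by Cramer's rule:
  det = gamma(0)^2 - gamma(1)^2 = (4.9665)^2 - (2.4287)^2 = 24.66612225 - 5.89858369 = 18.76753856
  phi_hat_1 = [gamma(1) gamma(0) - gamma(1) gamma(2)] / det = [(2.4287)(4.9665) - (2.4287)(2.9033)] / 18.76753856 = 5.01089384 / 18.76753856 = 0.267
  phi_hat_2 = [gamma(0) gamma(2) - gamma(1)^2] / det = [(4.9665)(2.9033) - (2.4287)^2] / 18.76753856 = 8.52065576 / 18.76753856 = 0.454
So phi_hat = [0.2670, 0.4540].
Therefore phi_hat_2 = 0.4540.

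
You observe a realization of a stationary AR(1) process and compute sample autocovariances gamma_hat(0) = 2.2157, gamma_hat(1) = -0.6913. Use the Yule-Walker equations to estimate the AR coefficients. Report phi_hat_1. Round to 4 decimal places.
\hat\phi_{1} = -0.3120

The Yule-Walker equations for an AR(p) process read, in matrix form,
  Gamma_p phi = r_p,   with   (Gamma_p)_{ij} = gamma(|i - j|),
                       (r_p)_i = gamma(i),   i,j = 1..p.
Substitute the sample gammas (Toeplitz matrix and right-hand side of size 1):
  Gamma_p = [[2.2157]]
  r_p     = [-0.6913]
With p = 1 this is the single equation gamma(0) phi_1 = gamma(1):
  phi_hat_1 = gamma(1) / gamma(0) = -0.6913 / 2.2157 = -0.3120.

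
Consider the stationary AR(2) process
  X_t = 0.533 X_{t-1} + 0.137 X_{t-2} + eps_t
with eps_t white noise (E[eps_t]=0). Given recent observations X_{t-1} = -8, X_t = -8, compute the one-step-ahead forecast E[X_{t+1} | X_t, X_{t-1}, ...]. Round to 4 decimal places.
E[X_{t+1} \mid \mathcal F_t] = -5.3600

For an AR(p) model X_t = c + sum_i phi_i X_{t-i} + eps_t, the
one-step-ahead conditional mean is
  E[X_{t+1} | X_t, ...] = c + sum_i phi_i X_{t+1-i}.
Substitute known values:
  E[X_{t+1} | ...] = (0.533) * (-8) + (0.137) * (-8)
                   = -5.3600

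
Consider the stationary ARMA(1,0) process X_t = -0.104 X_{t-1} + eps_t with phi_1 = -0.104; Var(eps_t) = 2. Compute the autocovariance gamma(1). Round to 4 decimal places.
\gamma(1) = -0.2103

Multiply the model equation by X_{t-k} and take expectations. With theta_0 = psi_0 = 1 and psi_j the MA(infinity) weights, this gives
  gamma(k) - sum_i phi_i gamma(k-i) = c_k,
  c_k = sigma^2 * sum_{j=k..q} theta_j psi_{j-k}   (c_k = 0 for k > q),
using gamma(-m) = gamma(m).
Pure AR (q = 0): c_0 = sigma^2 = 2, c_k = 0 for k >= 1.
Equations for k = 0 and k = 1 (AR order 1):
  gamma(0) = phi_1 gamma(1) + c_0
  gamma(1) = phi_1 gamma(0) + c_1
Substituting the second into the first: gamma(0) (1 - phi_1^2) = c_0 + phi_1 c_1, so
  gamma(0) = c_0 / (1 - phi_1^2) = 2 / (1 - (-0.104)^2) = 2 / 0.989184 = 2.021869.
  gamma(1) = phi_1 gamma(0) = (-0.104)(2.021869) = -0.210274.
Therefore gamma(1) = -0.2103 (to 4 decimal places).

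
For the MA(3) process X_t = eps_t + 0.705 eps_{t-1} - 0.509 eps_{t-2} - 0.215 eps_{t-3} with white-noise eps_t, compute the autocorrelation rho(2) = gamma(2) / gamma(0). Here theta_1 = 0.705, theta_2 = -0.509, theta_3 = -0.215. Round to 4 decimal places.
\rho(2) = -0.3665

For an MA(q) process with theta_0 = 1, the autocovariance is
  gamma(k) = sigma^2 * sum_{i=0..q-k} theta_i * theta_{i+k},
and rho(k) = gamma(k) / gamma(0). Sigma^2 cancels.
  numerator   = (1)*(-0.509) + (0.705)*(-0.215) = -0.660575.
  denominator = (1)^2 + (0.705)^2 + (-0.509)^2 + (-0.215)^2 = 1.802331.
  rho(2) = -0.660575 / 1.802331 = -0.3665.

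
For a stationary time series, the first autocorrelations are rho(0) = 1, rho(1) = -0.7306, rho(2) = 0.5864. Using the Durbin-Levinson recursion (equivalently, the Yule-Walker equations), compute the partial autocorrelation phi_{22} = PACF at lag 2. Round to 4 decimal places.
\phi_{22} = 0.1129

The PACF at lag k is phi_{kk}, the last component of the solution
to the Yule-Walker system G_k phi = r_k where
  (G_k)_{ij} = rho(|i - j|), (r_k)_i = rho(i), i,j = 1..k.
Equivalently, Durbin-Levinson gives phi_{kk} iteratively:
  phi_{11} = rho(1)
  phi_{kk} = [rho(k) - sum_{j=1..k-1} phi_{k-1,j} rho(k-j)]
            / [1 - sum_{j=1..k-1} phi_{k-1,j} rho(j)],
  phi_{k,j} = phi_{k-1,j} - phi_{kk} phi_{k-1,k-j},  j = 1..k-1.
Step k = 1:
  phi_11 = rho(1) = -0.7306.
Step k = 2:
  phi_22 = [rho(2) - phi_11 rho(1)] / [1 - phi_11 rho(1)] = [0.5864 - (-0.7306)(-0.7306)] / [1 - (-0.7306)(-0.7306)]
         = 0.05262364 / 0.46622364 = 0.1129.
Therefore phi_{22} = 0.1129.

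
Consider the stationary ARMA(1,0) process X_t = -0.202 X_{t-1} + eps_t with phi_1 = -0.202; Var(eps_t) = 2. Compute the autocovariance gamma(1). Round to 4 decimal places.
\gamma(1) = -0.4212

Multiply the model equation by X_{t-k} and take expectations. With theta_0 = psi_0 = 1 and psi_j the MA(infinity) weights, this gives
  gamma(k) - sum_i phi_i gamma(k-i) = c_k,
  c_k = sigma^2 * sum_{j=k..q} theta_j psi_{j-k}   (c_k = 0 for k > q),
using gamma(-m) = gamma(m).
Pure AR (q = 0): c_0 = sigma^2 = 2, c_k = 0 for k >= 1.
Equations for k = 0 and k = 1 (AR order 1):
  gamma(0) = phi_1 gamma(1) + c_0
  gamma(1) = phi_1 gamma(0) + c_1
Substituting the second into the first: gamma(0) (1 - phi_1^2) = c_0 + phi_1 c_1, so
  gamma(0) = c_0 / (1 - phi_1^2) = 2 / (1 - (-0.202)^2) = 2 / 0.959196 = 2.08508.
  gamma(1) = phi_1 gamma(0) = (-0.202)(2.08508) = -0.421186.
Therefore gamma(1) = -0.4212 (to 4 decimal places).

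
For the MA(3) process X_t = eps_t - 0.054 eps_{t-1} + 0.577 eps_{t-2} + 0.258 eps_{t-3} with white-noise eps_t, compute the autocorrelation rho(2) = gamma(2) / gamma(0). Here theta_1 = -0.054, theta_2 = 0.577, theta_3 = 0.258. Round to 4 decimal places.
\rho(2) = 0.4015

For an MA(q) process with theta_0 = 1, the autocovariance is
  gamma(k) = sigma^2 * sum_{i=0..q-k} theta_i * theta_{i+k},
and rho(k) = gamma(k) / gamma(0). Sigma^2 cancels.
  numerator   = (1)*(0.577) + (-0.054)*(0.258) = 0.563068.
  denominator = (1)^2 + (-0.054)^2 + (0.577)^2 + (0.258)^2 = 1.402409.
  rho(2) = 0.563068 / 1.402409 = 0.4015.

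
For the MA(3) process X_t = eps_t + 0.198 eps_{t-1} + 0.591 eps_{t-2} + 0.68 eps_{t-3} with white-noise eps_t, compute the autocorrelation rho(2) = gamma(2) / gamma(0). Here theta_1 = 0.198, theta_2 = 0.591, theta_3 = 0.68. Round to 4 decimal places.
\rho(2) = 0.3921

For an MA(q) process with theta_0 = 1, the autocovariance is
  gamma(k) = sigma^2 * sum_{i=0..q-k} theta_i * theta_{i+k},
and rho(k) = gamma(k) / gamma(0). Sigma^2 cancels.
  numerator   = (1)*(0.591) + (0.198)*(0.68) = 0.72564.
  denominator = (1)^2 + (0.198)^2 + (0.591)^2 + (0.68)^2 = 1.850885.
  rho(2) = 0.72564 / 1.850885 = 0.3921.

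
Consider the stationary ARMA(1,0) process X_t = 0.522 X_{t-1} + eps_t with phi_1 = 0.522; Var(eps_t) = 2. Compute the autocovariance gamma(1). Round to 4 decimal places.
\gamma(1) = 1.4350

Multiply the model equation by X_{t-k} and take expectations. With theta_0 = psi_0 = 1 and psi_j the MA(infinity) weights, this gives
  gamma(k) - sum_i phi_i gamma(k-i) = c_k,
  c_k = sigma^2 * sum_{j=k..q} theta_j psi_{j-k}   (c_k = 0 for k > q),
using gamma(-m) = gamma(m).
Pure AR (q = 0): c_0 = sigma^2 = 2, c_k = 0 for k >= 1.
Equations for k = 0 and k = 1 (AR order 1):
  gamma(0) = phi_1 gamma(1) + c_0
  gamma(1) = phi_1 gamma(0) + c_1
Substituting the second into the first: gamma(0) (1 - phi_1^2) = c_0 + phi_1 c_1, so
  gamma(0) = c_0 / (1 - phi_1^2) = 2 / (1 - (0.522)^2) = 2 / 0.727516 = 2.74908.
  gamma(1) = phi_1 gamma(0) = (0.522)(2.74908) = 1.43502.
Therefore gamma(1) = 1.4350 (to 4 decimal places).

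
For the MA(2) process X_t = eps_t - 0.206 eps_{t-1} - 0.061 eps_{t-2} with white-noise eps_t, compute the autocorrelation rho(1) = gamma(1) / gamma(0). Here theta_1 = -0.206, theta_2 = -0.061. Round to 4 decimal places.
\rho(1) = -0.1849

For an MA(q) process with theta_0 = 1, the autocovariance is
  gamma(k) = sigma^2 * sum_{i=0..q-k} theta_i * theta_{i+k},
and rho(k) = gamma(k) / gamma(0). Sigma^2 cancels.
  numerator   = (1)*(-0.206) + (-0.206)*(-0.061) = -0.193434.
  denominator = (1)^2 + (-0.206)^2 + (-0.061)^2 = 1.046157.
  rho(1) = -0.193434 / 1.046157 = -0.1849.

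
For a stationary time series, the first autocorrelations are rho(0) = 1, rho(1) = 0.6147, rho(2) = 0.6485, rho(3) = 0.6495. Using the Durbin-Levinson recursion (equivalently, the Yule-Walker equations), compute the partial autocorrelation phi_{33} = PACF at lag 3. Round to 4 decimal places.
\phi_{33} = 0.3110

The PACF at lag k is phi_{kk}, the last component of the solution
to the Yule-Walker system G_k phi = r_k where
  (G_k)_{ij} = rho(|i - j|), (r_k)_i = rho(i), i,j = 1..k.
Equivalently, Durbin-Levinson gives phi_{kk} iteratively:
  phi_{11} = rho(1)
  phi_{kk} = [rho(k) - sum_{j=1..k-1} phi_{k-1,j} rho(k-j)]
            / [1 - sum_{j=1..k-1} phi_{k-1,j} rho(j)],
  phi_{k,j} = phi_{k-1,j} - phi_{kk} phi_{k-1,k-j},  j = 1..k-1.
Step k = 1:
  phi_11 = rho(1) = 0.6147.
Step k = 2:
  phi_22 = [rho(2) - phi_11 rho(1)] / [1 - phi_11 rho(1)] = [0.6485 - (0.6147)(0.6147)] / [1 - (0.6147)(0.6147)]
         = 0.27064391 / 0.62214391 = 0.435018.
  Update: phi_21 = phi_11 - phi_22 phi_11 = 0.6147 - (0.435018)(0.6147) = 0.347294.
Step k = 3:
  phi_33 = [rho(3) - phi_21 rho(2) - phi_22 rho(1)] / [1 - phi_21 rho(1) - phi_22 rho(2)]
    numerator   = 0.6495 - (0.347294)(0.6485) - (0.435018)(0.6147) = 0.15687396
    denominator = 1 - (0.347294)(0.6147) - (0.435018)(0.6485) = 0.50440889
  phi_33 = 0.15687396 / 0.50440889 = 0.311.
Therefore phi_{33} = 0.3110.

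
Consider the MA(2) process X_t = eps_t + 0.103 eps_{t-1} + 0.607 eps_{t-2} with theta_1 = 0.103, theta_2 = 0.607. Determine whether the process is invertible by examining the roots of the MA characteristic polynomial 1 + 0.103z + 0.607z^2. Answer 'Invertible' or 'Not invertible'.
\text{Invertible}

The MA(q) characteristic polynomial is P(z) = 1 + 0.103z + 0.607z^2.
Invertibility requires all roots to lie outside the unit circle, i.e. |z| > 1 for every root.
Set 1 + (0.103) z + (0.607) z^2 = 0, i.e. a z^2 + b z + c = 0 with a = 0.607, b = 0.103, c = 1.
Discriminant D = b^2 - 4ac = (0.103)^2 - 4*(0.607)*1 = 0.010609 - (2.428) = -2.417391.
D < 0, so the roots are the complex-conjugate pair z = (-b +/- i sqrt(-D)) / (2a) = -0.0848 +/- 1.2807i.
For a conjugate pair |z|^2 = z * conj(z) = (product of roots) = c/a = 1/(0.607) = 1.647446, so |z| = sqrt(1.647446) = 1.2835 for both roots.
Moduli of all roots: 1.2835, 1.2835.
All moduli strictly greater than 1? Yes.
Verdict: Invertible.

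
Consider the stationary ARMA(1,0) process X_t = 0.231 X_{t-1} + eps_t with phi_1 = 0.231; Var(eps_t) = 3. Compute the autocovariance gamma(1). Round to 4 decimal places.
\gamma(1) = 0.7321

Multiply the model equation by X_{t-k} and take expectations. With theta_0 = psi_0 = 1 and psi_j the MA(infinity) weights, this gives
  gamma(k) - sum_i phi_i gamma(k-i) = c_k,
  c_k = sigma^2 * sum_{j=k..q} theta_j psi_{j-k}   (c_k = 0 for k > q),
using gamma(-m) = gamma(m).
Pure AR (q = 0): c_0 = sigma^2 = 3, c_k = 0 for k >= 1.
Equations for k = 0 and k = 1 (AR order 1):
  gamma(0) = phi_1 gamma(1) + c_0
  gamma(1) = phi_1 gamma(0) + c_1
Substituting the second into the first: gamma(0) (1 - phi_1^2) = c_0 + phi_1 c_1, so
  gamma(0) = c_0 / (1 - phi_1^2) = 3 / (1 - (0.231)^2) = 3 / 0.946639 = 3.169107.
  gamma(1) = phi_1 gamma(0) = (0.231)(3.169107) = 0.732064.
Therefore gamma(1) = 0.7321 (to 4 decimal places).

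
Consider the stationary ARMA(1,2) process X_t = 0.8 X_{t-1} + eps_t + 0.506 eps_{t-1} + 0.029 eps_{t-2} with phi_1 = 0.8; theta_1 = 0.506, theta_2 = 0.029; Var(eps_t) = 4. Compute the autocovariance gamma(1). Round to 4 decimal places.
\gamma(1) = 21.0828

Multiply the model equation by X_{t-k} and take expectations. With theta_0 = psi_0 = 1 and psi_j the MA(infinity) weights, this gives
  gamma(k) - sum_i phi_i gamma(k-i) = c_k,
  c_k = sigma^2 * sum_{j=k..q} theta_j psi_{j-k}   (c_k = 0 for k > q),
using gamma(-m) = gamma(m).
psi-weights needed (psi_j = theta_j + sum_i phi_i psi_{j-i}):
  psi_1 = theta_1 + phi_1 = 0.506 + (0.8) = 1.306
  psi_2 = theta_2 + phi_1 psi_1 = 0.029 + (0.8)(1.306) = 1.0738
Right-hand sides:
  c_0 = sigma^2 (1 + theta_1 psi_1 + theta_2 psi_2) = 4 * (1 + (0.506)(1.306) + (0.029)(1.0738)) = 4 * 1.691976 = 6.767905
  c_1 = sigma^2 (theta_1 + theta_2 psi_1) = 4 * (0.506 + (0.029)(1.306)) = 2.175496
  c_2 = sigma^2 theta_2 = 4 * (0.029) = 0.116
Equations for k = 0 and k = 1 (AR order 1):
  gamma(0) = phi_1 gamma(1) + c_0
  gamma(1) = phi_1 gamma(0) + c_1
Substituting the second into the first: gamma(0) (1 - phi_1^2) = c_0 + phi_1 c_1, so
  gamma(0) = (c_0 + phi_1 c_1) / (1 - phi_1^2) = (6.767905 + (0.8)(2.175496)) / (1 - (0.8)^2) = 8.508302 / 0.36 = 23.634171.
  gamma(1) = phi_1 gamma(0) + c_1 = (0.8)(23.634171) + (2.175496) = 21.082833.
Therefore gamma(1) = 21.0828 (to 4 decimal places).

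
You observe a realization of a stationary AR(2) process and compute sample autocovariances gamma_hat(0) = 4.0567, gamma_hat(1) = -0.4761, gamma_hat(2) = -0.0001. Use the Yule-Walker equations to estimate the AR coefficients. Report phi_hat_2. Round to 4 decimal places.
\hat\phi_{2} = -0.0140

The Yule-Walker equations for an AR(p) process read, in matrix form,
  Gamma_p phi = r_p,   with   (Gamma_p)_{ij} = gamma(|i - j|),
                       (r_p)_i = gamma(i),   i,j = 1..p.
Substitute the sample gammas (Toeplitz matrix and right-hand side of size 2):
  Gamma_p = [[4.0567, -0.4761], [-0.4761, 4.0567]]
  r_p     = [-0.4761, -0.0001]
Written out:
  4.0567 phi_1 - 0.4761 phi_2 = -0.4761
  -0.4761 phi_1 + 4.0567 phi_2 = -0.0001
Solve by Cramer's rule:
  det = gamma(0)^2 - gamma(1)^2 = (4.0567)^2 - (-0.4761)^2 = 16.45681489 - 0.22667121 = 16.23014368
  phi_hat_1 = [gamma(1) gamma(0) - gamma(1) gamma(2)] / det = [(-0.4761)(4.0567) - (-0.4761)(-0.0001)] / 16.23014368 = -1.93144248 / 16.23014368 = -0.119
  phi_hat_2 = [gamma(0) gamma(2) - gamma(1)^2] / det = [(4.0567)(-0.0001) - (-0.4761)^2] / 16.23014368 = -0.22707688 / 16.23014368 = -0.014
So phi_hat = [-0.1190, -0.0140].
Therefore phi_hat_2 = -0.0140.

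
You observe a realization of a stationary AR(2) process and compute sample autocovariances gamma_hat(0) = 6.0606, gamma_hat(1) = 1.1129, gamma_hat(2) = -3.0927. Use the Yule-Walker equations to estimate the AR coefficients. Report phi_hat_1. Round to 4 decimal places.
\hat\phi_{1} = 0.2870

The Yule-Walker equations for an AR(p) process read, in matrix form,
  Gamma_p phi = r_p,   with   (Gamma_p)_{ij} = gamma(|i - j|),
                       (r_p)_i = gamma(i),   i,j = 1..p.
Substitute the sample gammas (Toeplitz matrix and right-hand side of size 2):
  Gamma_p = [[6.0606, 1.1129], [1.1129, 6.0606]]
  r_p     = [1.1129, -3.0927]
Written out:
  6.0606 phi_1 + 1.1129 phi_2 = 1.1129
  1.1129 phi_1 + 6.0606 phi_2 = -3.0927
Solve by Cramer's rule:
  det = gamma(0)^2 - gamma(1)^2 = (6.0606)^2 - (1.1129)^2 = 36.73087236 - 1.23854641 = 35.49232595
  phi_hat_1 = [gamma(1) gamma(0) - gamma(1) gamma(2)] / det = [(1.1129)(6.0606) - (1.1129)(-3.0927)] / 35.49232595 = 10.18670757 / 35.49232595 = 0.287
  phi_hat_2 = [gamma(0) gamma(2) - gamma(1)^2] / det = [(6.0606)(-3.0927) - (1.1129)^2] / 35.49232595 = -19.98216403 / 35.49232595 = -0.563
So phi_hat = [0.2870, -0.5630].
Therefore phi_hat_1 = 0.2870.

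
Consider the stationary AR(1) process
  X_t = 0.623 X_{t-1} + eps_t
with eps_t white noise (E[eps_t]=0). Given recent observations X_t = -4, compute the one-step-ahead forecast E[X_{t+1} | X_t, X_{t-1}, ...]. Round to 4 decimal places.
E[X_{t+1} \mid \mathcal F_t] = -2.4920

For an AR(p) model X_t = c + sum_i phi_i X_{t-i} + eps_t, the
one-step-ahead conditional mean is
  E[X_{t+1} | X_t, ...] = c + sum_i phi_i X_{t+1-i}.
Substitute known values:
  E[X_{t+1} | ...] = (0.623) * (-4)
                   = -2.4920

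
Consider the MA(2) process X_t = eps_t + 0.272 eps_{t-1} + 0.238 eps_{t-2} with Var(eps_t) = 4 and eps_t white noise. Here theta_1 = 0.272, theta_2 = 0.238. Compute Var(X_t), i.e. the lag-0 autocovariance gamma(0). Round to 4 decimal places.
\gamma(0) = 4.5225

For an MA(q) process X_t = eps_t + sum_i theta_i eps_{t-i} with
Var(eps_t) = sigma^2, the variance is
  gamma(0) = sigma^2 * (1 + sum_i theta_i^2).
  sum_i theta_i^2 = (0.272)^2 + (0.238)^2 = 0.073984 + 0.056644 = 0.130628.
  gamma(0) = 4 * (1 + 0.130628) = 4 * 1.130628 = 4.522512, which rounds to 4.5225.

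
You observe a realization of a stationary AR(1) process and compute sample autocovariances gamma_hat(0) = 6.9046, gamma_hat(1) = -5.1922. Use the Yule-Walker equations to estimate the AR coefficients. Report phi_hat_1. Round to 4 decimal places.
\hat\phi_{1} = -0.7520

The Yule-Walker equations for an AR(p) process read, in matrix form,
  Gamma_p phi = r_p,   with   (Gamma_p)_{ij} = gamma(|i - j|),
                       (r_p)_i = gamma(i),   i,j = 1..p.
Substitute the sample gammas (Toeplitz matrix and right-hand side of size 1):
  Gamma_p = [[6.9046]]
  r_p     = [-5.1922]
With p = 1 this is the single equation gamma(0) phi_1 = gamma(1):
  phi_hat_1 = gamma(1) / gamma(0) = -5.1922 / 6.9046 = -0.7520.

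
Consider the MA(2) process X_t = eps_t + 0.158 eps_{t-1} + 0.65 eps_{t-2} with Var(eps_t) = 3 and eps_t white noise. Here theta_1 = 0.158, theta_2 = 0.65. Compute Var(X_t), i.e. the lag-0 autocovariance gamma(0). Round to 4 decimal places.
\gamma(0) = 4.3424

For an MA(q) process X_t = eps_t + sum_i theta_i eps_{t-i} with
Var(eps_t) = sigma^2, the variance is
  gamma(0) = sigma^2 * (1 + sum_i theta_i^2).
  sum_i theta_i^2 = (0.158)^2 + (0.65)^2 = 0.024964 + 0.4225 = 0.447464.
  gamma(0) = 3 * (1 + 0.447464) = 3 * 1.447464 = 4.342392, which rounds to 4.3424.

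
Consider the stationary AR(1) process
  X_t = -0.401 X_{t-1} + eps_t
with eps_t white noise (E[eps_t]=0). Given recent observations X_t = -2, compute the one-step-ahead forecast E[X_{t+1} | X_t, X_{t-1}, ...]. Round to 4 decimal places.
E[X_{t+1} \mid \mathcal F_t] = 0.8020

For an AR(p) model X_t = c + sum_i phi_i X_{t-i} + eps_t, the
one-step-ahead conditional mean is
  E[X_{t+1} | X_t, ...] = c + sum_i phi_i X_{t+1-i}.
Substitute known values:
  E[X_{t+1} | ...] = (-0.401) * (-2)
                   = 0.8020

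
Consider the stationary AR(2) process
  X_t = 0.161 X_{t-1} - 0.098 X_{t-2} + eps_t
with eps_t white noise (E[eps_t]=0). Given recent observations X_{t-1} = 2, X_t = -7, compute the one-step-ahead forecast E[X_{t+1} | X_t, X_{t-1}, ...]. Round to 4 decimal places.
E[X_{t+1} \mid \mathcal F_t] = -1.3230

For an AR(p) model X_t = c + sum_i phi_i X_{t-i} + eps_t, the
one-step-ahead conditional mean is
  E[X_{t+1} | X_t, ...] = c + sum_i phi_i X_{t+1-i}.
Substitute known values:
  E[X_{t+1} | ...] = (0.161) * (-7) + (-0.098) * (2)
                   = -1.3230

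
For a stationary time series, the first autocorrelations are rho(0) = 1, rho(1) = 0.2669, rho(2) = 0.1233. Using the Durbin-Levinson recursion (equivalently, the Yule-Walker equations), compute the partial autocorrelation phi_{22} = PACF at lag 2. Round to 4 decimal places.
\phi_{22} = 0.0561

The PACF at lag k is phi_{kk}, the last component of the solution
to the Yule-Walker system G_k phi = r_k where
  (G_k)_{ij} = rho(|i - j|), (r_k)_i = rho(i), i,j = 1..k.
Equivalently, Durbin-Levinson gives phi_{kk} iteratively:
  phi_{11} = rho(1)
  phi_{kk} = [rho(k) - sum_{j=1..k-1} phi_{k-1,j} rho(k-j)]
            / [1 - sum_{j=1..k-1} phi_{k-1,j} rho(j)],
  phi_{k,j} = phi_{k-1,j} - phi_{kk} phi_{k-1,k-j},  j = 1..k-1.
Step k = 1:
  phi_11 = rho(1) = 0.2669.
Step k = 2:
  phi_22 = [rho(2) - phi_11 rho(1)] / [1 - phi_11 rho(1)] = [0.1233 - (0.2669)(0.2669)] / [1 - (0.2669)(0.2669)]
         = 0.05206439 / 0.92876439 = 0.0561.
Therefore phi_{22} = 0.0561.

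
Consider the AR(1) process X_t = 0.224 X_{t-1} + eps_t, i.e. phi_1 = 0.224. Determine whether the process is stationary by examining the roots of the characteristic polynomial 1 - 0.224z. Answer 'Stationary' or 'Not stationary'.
\text{Stationary}

The AR(p) characteristic polynomial is P(z) = 1 - 0.224z.
Stationarity requires all roots to lie outside the unit circle, i.e. |z| > 1 for every root.
This is linear in z: 1 + (-0.224) z = 0  =>  z = -1/(-0.224) = 4.464286,  |z| = 4.464286.
Moduli of all roots: 4.4643.
All moduli strictly greater than 1? Yes.
Verdict: Stationary.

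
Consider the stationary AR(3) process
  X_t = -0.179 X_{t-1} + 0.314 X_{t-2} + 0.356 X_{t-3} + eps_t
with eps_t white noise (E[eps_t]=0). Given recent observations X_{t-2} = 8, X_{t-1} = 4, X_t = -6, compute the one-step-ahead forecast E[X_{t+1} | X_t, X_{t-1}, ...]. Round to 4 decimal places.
E[X_{t+1} \mid \mathcal F_t] = 5.1780

For an AR(p) model X_t = c + sum_i phi_i X_{t-i} + eps_t, the
one-step-ahead conditional mean is
  E[X_{t+1} | X_t, ...] = c + sum_i phi_i X_{t+1-i}.
Substitute known values:
  E[X_{t+1} | ...] = (-0.179) * (-6) + (0.314) * (4) + (0.356) * (8)
                   = 5.1780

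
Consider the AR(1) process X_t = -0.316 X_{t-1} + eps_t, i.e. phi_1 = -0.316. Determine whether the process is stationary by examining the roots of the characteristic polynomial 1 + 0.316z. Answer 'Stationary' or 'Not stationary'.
\text{Stationary}

The AR(p) characteristic polynomial is P(z) = 1 + 0.316z.
Stationarity requires all roots to lie outside the unit circle, i.e. |z| > 1 for every root.
This is linear in z: 1 + (0.316) z = 0  =>  z = -1/(0.316) = -3.164557,  |z| = 3.164557.
Moduli of all roots: 3.1646.
All moduli strictly greater than 1? Yes.
Verdict: Stationary.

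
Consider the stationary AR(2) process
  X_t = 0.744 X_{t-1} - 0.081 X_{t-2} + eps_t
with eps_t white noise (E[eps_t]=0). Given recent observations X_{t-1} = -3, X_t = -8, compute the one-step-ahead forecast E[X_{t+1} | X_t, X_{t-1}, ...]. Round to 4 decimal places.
E[X_{t+1} \mid \mathcal F_t] = -5.7090

For an AR(p) model X_t = c + sum_i phi_i X_{t-i} + eps_t, the
one-step-ahead conditional mean is
  E[X_{t+1} | X_t, ...] = c + sum_i phi_i X_{t+1-i}.
Substitute known values:
  E[X_{t+1} | ...] = (0.744) * (-8) + (-0.081) * (-3)
                   = -5.7090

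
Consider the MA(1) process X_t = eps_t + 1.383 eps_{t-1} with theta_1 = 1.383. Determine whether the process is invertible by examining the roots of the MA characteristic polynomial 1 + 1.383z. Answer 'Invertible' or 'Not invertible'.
\text{Not invertible}

The MA(q) characteristic polynomial is P(z) = 1 + 1.383z.
Invertibility requires all roots to lie outside the unit circle, i.e. |z| > 1 for every root.
This is linear in z: 1 + (1.383) z = 0  =>  z = -1/(1.383) = -0.723066,  |z| = 0.723066.
Moduli of all roots: 0.7231.
All moduli strictly greater than 1? No.
Verdict: Not invertible.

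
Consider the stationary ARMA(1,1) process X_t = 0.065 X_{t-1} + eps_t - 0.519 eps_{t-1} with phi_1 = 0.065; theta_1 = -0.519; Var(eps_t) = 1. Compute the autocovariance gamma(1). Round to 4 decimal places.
\gamma(1) = -0.4405

Multiply the model equation by X_{t-k} and take expectations. With theta_0 = psi_0 = 1 and psi_j the MA(infinity) weights, this gives
  gamma(k) - sum_i phi_i gamma(k-i) = c_k,
  c_k = sigma^2 * sum_{j=k..q} theta_j psi_{j-k}   (c_k = 0 for k > q),
using gamma(-m) = gamma(m).
psi-weights needed (psi_j = theta_j + sum_i phi_i psi_{j-i}):
  psi_1 = theta_1 + phi_1 = -0.519 + (0.065) = -0.454
Right-hand sides:
  c_0 = sigma^2 (1 + theta_1 psi_1) = 1 * (1 + (-0.519)(-0.454)) = 1 * 1.235626 = 1.235626
  c_1 = sigma^2 theta_1 = 1 * (-0.519) = -0.519
  c_2 = 0
Equations for k = 0 and k = 1 (AR order 1):
  gamma(0) = phi_1 gamma(1) + c_0
  gamma(1) = phi_1 gamma(0) + c_1
Substituting the second into the first: gamma(0) (1 - phi_1^2) = c_0 + phi_1 c_1, so
  gamma(0) = (c_0 + phi_1 c_1) / (1 - phi_1^2) = (1.235626 + (0.065)(-0.519)) / (1 - (0.065)^2) = 1.201891 / 0.995775 = 1.206991.
  gamma(1) = phi_1 gamma(0) + c_1 = (0.065)(1.206991) + (-0.519) = -0.440546.
Therefore gamma(1) = -0.4405 (to 4 decimal places).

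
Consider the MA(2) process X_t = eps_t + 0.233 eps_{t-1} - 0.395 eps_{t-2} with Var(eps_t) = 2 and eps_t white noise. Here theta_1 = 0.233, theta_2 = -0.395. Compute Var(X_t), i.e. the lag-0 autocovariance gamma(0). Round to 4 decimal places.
\gamma(0) = 2.4206

For an MA(q) process X_t = eps_t + sum_i theta_i eps_{t-i} with
Var(eps_t) = sigma^2, the variance is
  gamma(0) = sigma^2 * (1 + sum_i theta_i^2).
  sum_i theta_i^2 = (0.233)^2 + (-0.395)^2 = 0.054289 + 0.156025 = 0.210314.
  gamma(0) = 2 * (1 + 0.210314) = 2 * 1.210314 = 2.420628, which rounds to 2.4206.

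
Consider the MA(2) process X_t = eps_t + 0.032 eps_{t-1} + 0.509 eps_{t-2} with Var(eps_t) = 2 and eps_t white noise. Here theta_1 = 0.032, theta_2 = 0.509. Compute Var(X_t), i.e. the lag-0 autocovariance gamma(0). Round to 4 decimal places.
\gamma(0) = 2.5202

For an MA(q) process X_t = eps_t + sum_i theta_i eps_{t-i} with
Var(eps_t) = sigma^2, the variance is
  gamma(0) = sigma^2 * (1 + sum_i theta_i^2).
  sum_i theta_i^2 = (0.032)^2 + (0.509)^2 = 0.001024 + 0.259081 = 0.260105.
  gamma(0) = 2 * (1 + 0.260105) = 2 * 1.260105 = 2.52021, which rounds to 2.5202.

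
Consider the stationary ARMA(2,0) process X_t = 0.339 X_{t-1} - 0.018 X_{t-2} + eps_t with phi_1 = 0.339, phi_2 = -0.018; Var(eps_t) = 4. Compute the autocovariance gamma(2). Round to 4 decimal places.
\gamma(2) = 0.4270

Multiply the model equation by X_{t-k} and take expectations. With theta_0 = psi_0 = 1 and psi_j the MA(infinity) weights, this gives
  gamma(k) - sum_i phi_i gamma(k-i) = c_k,
  c_k = sigma^2 * sum_{j=k..q} theta_j psi_{j-k}   (c_k = 0 for k > q),
using gamma(-m) = gamma(m).
Pure AR (q = 0): c_0 = sigma^2 = 4, c_k = 0 for k >= 1.
Equations for k = 0, 1, 2 (AR order 2, c_2 = 0):
  (E0) gamma(0) = phi_1 gamma(1) + phi_2 gamma(2) + c_0
  (E1) gamma(1) = phi_1 gamma(0) + phi_2 gamma(1) + c_1
  (E2) gamma(2) = phi_1 gamma(1) + phi_2 gamma(0)
From (E1): gamma(1) = A gamma(0) + B with
  A = phi_1 / (1 - phi_2) = 0.339 / 1.018 = 0.333006,   B = c_1 / (1 - phi_2) = 0 / 1.018 = 0.
Insert (E2) into (E0): gamma(0) (1 - phi_2^2) = phi_1 (1 + phi_2) gamma(1) + c_0.
  phi_1 (1 + phi_2) = (0.339)(0.982) = 0.332898,   1 - phi_2^2 = 0.999676.
Replace gamma(1) by A gamma(0) + B and collect gamma(0):
  gamma(0) [0.999676 - (0.332898)(0.333006)] = c_0 = 4
  gamma(0) * 0.888819 = 4
  gamma(0) = 4 / 0.888819 = 4.500354.
  gamma(1) = A gamma(0) = (0.333006)(4.500354) = 1.498644.
  gamma(2) = phi_1 gamma(1) + phi_2 gamma(0) = (0.339)(1.498644) + (-0.018)(4.500354) = 0.427034.
Therefore gamma(2) = 0.4270 (to 4 decimal places).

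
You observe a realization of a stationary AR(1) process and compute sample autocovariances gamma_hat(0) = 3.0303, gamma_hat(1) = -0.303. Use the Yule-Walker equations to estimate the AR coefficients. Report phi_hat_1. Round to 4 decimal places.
\hat\phi_{1} = -0.1000

The Yule-Walker equations for an AR(p) process read, in matrix form,
  Gamma_p phi = r_p,   with   (Gamma_p)_{ij} = gamma(|i - j|),
                       (r_p)_i = gamma(i),   i,j = 1..p.
Substitute the sample gammas (Toeplitz matrix and right-hand side of size 1):
  Gamma_p = [[3.0303]]
  r_p     = [-0.303]
With p = 1 this is the single equation gamma(0) phi_1 = gamma(1):
  phi_hat_1 = gamma(1) / gamma(0) = -0.303 / 3.0303 = -0.1000.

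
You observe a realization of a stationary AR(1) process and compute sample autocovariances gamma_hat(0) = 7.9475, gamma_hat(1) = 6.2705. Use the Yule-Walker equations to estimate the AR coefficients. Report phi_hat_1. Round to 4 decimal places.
\hat\phi_{1} = 0.7890

The Yule-Walker equations for an AR(p) process read, in matrix form,
  Gamma_p phi = r_p,   with   (Gamma_p)_{ij} = gamma(|i - j|),
                       (r_p)_i = gamma(i),   i,j = 1..p.
Substitute the sample gammas (Toeplitz matrix and right-hand side of size 1):
  Gamma_p = [[7.9475]]
  r_p     = [6.2705]
With p = 1 this is the single equation gamma(0) phi_1 = gamma(1):
  phi_hat_1 = gamma(1) / gamma(0) = 6.2705 / 7.9475 = 0.7890.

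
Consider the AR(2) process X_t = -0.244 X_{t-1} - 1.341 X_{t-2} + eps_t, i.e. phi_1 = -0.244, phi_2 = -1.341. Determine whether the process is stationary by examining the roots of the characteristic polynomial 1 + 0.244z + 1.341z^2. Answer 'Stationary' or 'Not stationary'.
\text{Not stationary}

The AR(p) characteristic polynomial is P(z) = 1 + 0.244z + 1.341z^2.
Stationarity requires all roots to lie outside the unit circle, i.e. |z| > 1 for every root.
Set 1 + (0.244) z + (1.341) z^2 = 0, i.e. a z^2 + b z + c = 0 with a = 1.341, b = 0.244, c = 1.
Discriminant D = b^2 - 4ac = (0.244)^2 - 4*(1.341)*1 = 0.059536 - (5.364) = -5.304464.
D < 0, so the roots are the complex-conjugate pair z = (-b +/- i sqrt(-D)) / (2a) = -0.091 +/- 0.8587i.
For a conjugate pair |z|^2 = z * conj(z) = (product of roots) = c/a = 1/(1.341) = 0.745712, so |z| = sqrt(0.745712) = 0.8635 for both roots.
Moduli of all roots: 0.8635, 0.8635.
All moduli strictly greater than 1? No.
Verdict: Not stationary.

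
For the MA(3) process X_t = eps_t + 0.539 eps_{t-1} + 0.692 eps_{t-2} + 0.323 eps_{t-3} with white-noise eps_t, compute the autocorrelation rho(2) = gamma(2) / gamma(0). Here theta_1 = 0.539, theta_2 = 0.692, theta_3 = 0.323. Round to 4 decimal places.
\rho(2) = 0.4622

For an MA(q) process with theta_0 = 1, the autocovariance is
  gamma(k) = sigma^2 * sum_{i=0..q-k} theta_i * theta_{i+k},
and rho(k) = gamma(k) / gamma(0). Sigma^2 cancels.
  numerator   = (1)*(0.692) + (0.539)*(0.323) = 0.866097.
  denominator = (1)^2 + (0.539)^2 + (0.692)^2 + (0.323)^2 = 1.873714.
  rho(2) = 0.866097 / 1.873714 = 0.4622.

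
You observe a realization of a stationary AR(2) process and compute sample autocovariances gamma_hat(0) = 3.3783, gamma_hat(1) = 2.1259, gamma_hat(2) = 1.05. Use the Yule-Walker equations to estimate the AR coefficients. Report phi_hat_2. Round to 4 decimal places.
\hat\phi_{2} = -0.1410

The Yule-Walker equations for an AR(p) process read, in matrix form,
  Gamma_p phi = r_p,   with   (Gamma_p)_{ij} = gamma(|i - j|),
                       (r_p)_i = gamma(i),   i,j = 1..p.
Substitute the sample gammas (Toeplitz matrix and right-hand side of size 2):
  Gamma_p = [[3.3783, 2.1259], [2.1259, 3.3783]]
  r_p     = [2.1259, 1.05]
Written out:
  3.3783 phi_1 + 2.1259 phi_2 = 2.1259
  2.1259 phi_1 + 3.3783 phi_2 = 1.05
Solve by Cramer's rule:
  det = gamma(0)^2 - gamma(1)^2 = (3.3783)^2 - (2.1259)^2 = 11.41291089 - 4.51945081 = 6.89346008
  phi_hat_1 = [gamma(1) gamma(0) - gamma(1) gamma(2)] / det = [(2.1259)(3.3783) - (2.1259)(1.05)] / 6.89346008 = 4.94973297 / 6.89346008 = 0.718
  phi_hat_2 = [gamma(0) gamma(2) - gamma(1)^2] / det = [(3.3783)(1.05) - (2.1259)^2] / 6.89346008 = -0.97223581 / 6.89346008 = -0.141
So phi_hat = [0.7180, -0.1410].
Therefore phi_hat_2 = -0.1410.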